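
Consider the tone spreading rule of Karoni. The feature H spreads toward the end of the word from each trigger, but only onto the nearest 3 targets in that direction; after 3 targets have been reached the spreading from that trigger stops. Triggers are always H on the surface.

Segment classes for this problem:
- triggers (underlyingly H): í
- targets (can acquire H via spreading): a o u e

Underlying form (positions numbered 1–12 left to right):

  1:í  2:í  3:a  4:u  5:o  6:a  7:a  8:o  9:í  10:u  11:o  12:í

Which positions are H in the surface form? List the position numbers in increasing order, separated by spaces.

From /í/ at 1 rightward: 2 /í/ is itself a trigger — this domain ends here.
From /í/ at 2 rightward: 3 /a/ → H; 4 /u/ → H; 5 /o/ → H; bound reached.
From /í/ at 9 rightward: 10 /u/ → H; 11 /o/ → H; 12 /í/ is itself a trigger — this domain ends here.
From /í/ at 12 rightward: word edge.
Targets with no active source: positions 6 7 8 stay [-high tone].

1 2 3 4 5 9 10 11 12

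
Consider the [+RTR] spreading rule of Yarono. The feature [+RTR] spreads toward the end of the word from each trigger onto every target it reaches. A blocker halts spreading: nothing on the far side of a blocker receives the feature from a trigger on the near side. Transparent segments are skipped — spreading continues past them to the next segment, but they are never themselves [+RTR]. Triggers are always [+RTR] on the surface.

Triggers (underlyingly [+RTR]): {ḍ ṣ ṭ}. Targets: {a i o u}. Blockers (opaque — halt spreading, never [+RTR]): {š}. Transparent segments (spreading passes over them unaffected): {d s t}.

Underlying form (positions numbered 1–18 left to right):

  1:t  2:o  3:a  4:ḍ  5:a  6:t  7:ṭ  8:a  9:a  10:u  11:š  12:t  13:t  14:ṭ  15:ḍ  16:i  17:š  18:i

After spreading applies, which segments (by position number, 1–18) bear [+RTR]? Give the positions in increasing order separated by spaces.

4 5 7 8 9 10 14 15 16

From /ḍ/ at 4 rightward: 5 /a/ → [+RTR]; 6 /t/ transparent; 7 /ṭ/ is itself a trigger — this domain ends here.
From /ṭ/ at 7 rightward: 8 /a/ → [+RTR]; 9 /a/ → [+RTR]; 10 /u/ → [+RTR]; 11 /š/ blocks.
From /ṭ/ at 14 rightward: 15 /ḍ/ is itself a trigger — this domain ends here.
From /ḍ/ at 15 rightward: 16 /i/ → [+RTR]; 17 /š/ blocks.
Targets with no active source: positions 2 3 18 stay [-emphatic].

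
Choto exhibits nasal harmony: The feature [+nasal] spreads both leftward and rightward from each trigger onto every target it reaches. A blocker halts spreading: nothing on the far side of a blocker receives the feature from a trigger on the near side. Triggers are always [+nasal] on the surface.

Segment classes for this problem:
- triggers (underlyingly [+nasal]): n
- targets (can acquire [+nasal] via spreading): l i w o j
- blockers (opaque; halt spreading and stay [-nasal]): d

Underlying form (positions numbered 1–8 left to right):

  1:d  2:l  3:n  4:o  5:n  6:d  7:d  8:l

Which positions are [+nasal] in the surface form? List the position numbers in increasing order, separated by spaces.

2 3 4 5

From /n/ at 3 rightward: 4 /o/ → [+nasal]; 5 /n/ is itself a trigger — this domain ends here.
From /n/ at 3 leftward: 2 /l/ → [+nasal]; 1 /d/ blocks.
From /n/ at 5 rightward: 6 /d/ blocks.
From /n/ at 5 leftward: 4 /o/ → [+nasal]; 3 /n/ is itself a trigger — this domain ends here.
Target with no active source: position 8 stays [-nasal].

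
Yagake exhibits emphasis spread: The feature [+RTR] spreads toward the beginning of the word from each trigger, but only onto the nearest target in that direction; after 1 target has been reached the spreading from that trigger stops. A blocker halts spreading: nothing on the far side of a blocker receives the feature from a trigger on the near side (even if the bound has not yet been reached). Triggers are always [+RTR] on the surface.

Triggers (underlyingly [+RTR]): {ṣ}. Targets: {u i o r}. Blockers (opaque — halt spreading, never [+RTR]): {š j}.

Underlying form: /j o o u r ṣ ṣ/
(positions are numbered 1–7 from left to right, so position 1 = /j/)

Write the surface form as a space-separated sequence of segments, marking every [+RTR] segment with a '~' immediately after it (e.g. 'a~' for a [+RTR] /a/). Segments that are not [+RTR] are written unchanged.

From /ṣ/ at 6 leftward: 5 /r/ → [+RTR]; bound reached.
From /ṣ/ at 7 leftward: 6 /ṣ/ is itself a trigger — this domain ends here.
Targets with no active source: positions 2 3 4 stay [-emphatic].
[+RTR] positions on the surface: 5 6 7.

j o o u r~ ṣ~ ṣ~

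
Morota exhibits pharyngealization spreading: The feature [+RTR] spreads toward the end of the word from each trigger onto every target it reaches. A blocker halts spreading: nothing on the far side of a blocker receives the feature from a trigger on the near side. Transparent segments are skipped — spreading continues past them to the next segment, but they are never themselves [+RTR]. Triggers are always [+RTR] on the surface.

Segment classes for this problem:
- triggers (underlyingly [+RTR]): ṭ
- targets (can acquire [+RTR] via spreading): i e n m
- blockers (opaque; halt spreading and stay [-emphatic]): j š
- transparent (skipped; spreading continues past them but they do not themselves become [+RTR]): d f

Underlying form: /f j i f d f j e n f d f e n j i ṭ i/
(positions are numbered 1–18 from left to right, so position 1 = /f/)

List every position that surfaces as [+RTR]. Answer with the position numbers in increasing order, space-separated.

From /ṭ/ at 17 rightward: 18 /i/ → [+RTR]; word edge.
Targets with no active source: positions 3 8 9 13 14 16 stay [-emphatic].

17 18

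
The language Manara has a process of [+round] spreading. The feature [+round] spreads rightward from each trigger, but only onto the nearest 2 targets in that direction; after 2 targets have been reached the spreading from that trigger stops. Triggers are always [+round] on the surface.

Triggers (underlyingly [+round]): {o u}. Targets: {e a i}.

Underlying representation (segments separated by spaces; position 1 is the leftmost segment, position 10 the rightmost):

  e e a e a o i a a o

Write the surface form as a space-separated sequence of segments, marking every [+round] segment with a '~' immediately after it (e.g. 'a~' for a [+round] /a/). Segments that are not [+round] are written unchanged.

From /o/ at 6 rightward: 7 /i/ → [+round]; 8 /a/ → [+round]; bound reached.
From /o/ at 10 rightward: word edge.
Targets with no active source: positions 1 2 3 4 5 9 stay [-round].
[+round] positions on the surface: 6 7 8 10.

e e a e a o~ i~ a~ a o~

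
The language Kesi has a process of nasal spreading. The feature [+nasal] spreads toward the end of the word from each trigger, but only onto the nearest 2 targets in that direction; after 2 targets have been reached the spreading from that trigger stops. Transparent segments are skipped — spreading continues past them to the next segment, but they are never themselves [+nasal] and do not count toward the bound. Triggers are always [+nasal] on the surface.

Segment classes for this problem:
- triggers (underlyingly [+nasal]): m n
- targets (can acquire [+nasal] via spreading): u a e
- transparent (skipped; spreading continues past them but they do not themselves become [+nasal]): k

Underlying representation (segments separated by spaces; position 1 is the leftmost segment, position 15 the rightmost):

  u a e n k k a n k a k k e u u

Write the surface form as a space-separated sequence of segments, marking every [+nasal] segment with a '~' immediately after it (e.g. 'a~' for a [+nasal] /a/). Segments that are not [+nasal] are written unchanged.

From /n/ at 4 rightward: 5 /k/ transparent; 6 /k/ transparent; 7 /a/ → [+nasal]; 8 /n/ is itself a trigger — this domain ends here.
From /n/ at 8 rightward: 9 /k/ transparent; 10 /a/ → [+nasal]; 11 /k/ transparent; 12 /k/ transparent; 13 /e/ → [+nasal]; bound reached.
Targets with no active source: positions 1 2 3 14 15 stay [-nasal].
[+nasal] positions on the surface: 4 7 8 10 13.

u a e n~ k k a~ n~ k a~ k k e~ u u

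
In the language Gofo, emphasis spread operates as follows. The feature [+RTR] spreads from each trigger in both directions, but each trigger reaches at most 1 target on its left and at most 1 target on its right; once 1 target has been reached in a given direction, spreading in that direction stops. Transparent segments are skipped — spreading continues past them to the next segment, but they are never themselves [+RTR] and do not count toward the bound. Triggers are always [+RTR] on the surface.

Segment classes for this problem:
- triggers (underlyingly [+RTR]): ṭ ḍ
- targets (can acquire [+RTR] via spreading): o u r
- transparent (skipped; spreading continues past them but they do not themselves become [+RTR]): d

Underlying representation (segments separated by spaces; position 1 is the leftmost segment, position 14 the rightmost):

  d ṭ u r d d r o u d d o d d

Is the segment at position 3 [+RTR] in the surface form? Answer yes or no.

From /ṭ/ at 2 rightward: 3 /u/ → [+RTR]; bound reached.
From /ṭ/ at 2 leftward: 1 /d/ transparent; word edge.
Targets with no active source: positions 4 7 8 9 12 stay [-emphatic].
[+RTR] positions on the surface: 2 3.

yes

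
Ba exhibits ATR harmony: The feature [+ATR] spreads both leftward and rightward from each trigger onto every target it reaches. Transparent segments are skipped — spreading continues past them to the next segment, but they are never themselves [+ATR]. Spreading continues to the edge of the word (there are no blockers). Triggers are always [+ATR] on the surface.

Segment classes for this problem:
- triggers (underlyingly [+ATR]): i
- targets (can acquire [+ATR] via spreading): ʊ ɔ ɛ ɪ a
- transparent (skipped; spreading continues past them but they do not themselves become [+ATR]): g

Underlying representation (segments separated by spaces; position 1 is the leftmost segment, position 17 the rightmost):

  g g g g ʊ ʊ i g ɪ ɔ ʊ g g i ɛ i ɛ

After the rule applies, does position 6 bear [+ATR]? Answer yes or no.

From /i/ at 7 rightward: 8 /g/ transparent; 9 /ɪ/ → [+ATR]; 10 /ɔ/ → [+ATR]; 11 /ʊ/ → [+ATR]; 12 /g/ transparent; 13 /g/ transparent; 14 /i/ is itself a trigger — this domain ends here.
From /i/ at 7 leftward: 6 /ʊ/ → [+ATR]; 5 /ʊ/ → [+ATR]; 4 /g/ transparent; 3 /g/ transparent; 2 /g/ transparent; 1 /g/ transparent; word edge.
From /i/ at 14 rightward: 15 /ɛ/ → [+ATR]; 16 /i/ is itself a trigger — this domain ends here.
From /i/ at 14 leftward: 13 /g/ transparent; 12 /g/ transparent; 11 /ʊ/ → [+ATR]; 10 /ɔ/ → [+ATR]; 9 /ɪ/ → [+ATR]; 8 /g/ transparent; 7 /i/ is itself a trigger — this domain ends here.
From /i/ at 16 rightward: 17 /ɛ/ → [+ATR]; word edge.
From /i/ at 16 leftward: 15 /ɛ/ → [+ATR]; 14 /i/ is itself a trigger — this domain ends here.
[+ATR] positions on the surface: 5 6 7 9 10 11 14 15 16 17.

yes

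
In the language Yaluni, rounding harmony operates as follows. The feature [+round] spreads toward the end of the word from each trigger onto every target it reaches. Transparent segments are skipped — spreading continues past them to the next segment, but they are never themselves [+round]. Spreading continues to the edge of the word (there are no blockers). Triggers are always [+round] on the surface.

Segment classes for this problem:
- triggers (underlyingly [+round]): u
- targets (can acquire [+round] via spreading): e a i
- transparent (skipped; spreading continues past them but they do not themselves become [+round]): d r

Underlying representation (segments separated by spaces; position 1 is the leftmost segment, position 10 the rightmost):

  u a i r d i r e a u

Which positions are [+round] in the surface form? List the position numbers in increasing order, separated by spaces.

From /u/ at 1 rightward: 2 /a/ → [+round]; 3 /i/ → [+round]; 4 /r/ transparent; 5 /d/ transparent; 6 /i/ → [+round]; 7 /r/ transparent; 8 /e/ → [+round]; 9 /a/ → [+round]; 10 /u/ is itself a trigger — this domain ends here.
From /u/ at 10 rightward: word edge.

1 2 3 6 8 9 10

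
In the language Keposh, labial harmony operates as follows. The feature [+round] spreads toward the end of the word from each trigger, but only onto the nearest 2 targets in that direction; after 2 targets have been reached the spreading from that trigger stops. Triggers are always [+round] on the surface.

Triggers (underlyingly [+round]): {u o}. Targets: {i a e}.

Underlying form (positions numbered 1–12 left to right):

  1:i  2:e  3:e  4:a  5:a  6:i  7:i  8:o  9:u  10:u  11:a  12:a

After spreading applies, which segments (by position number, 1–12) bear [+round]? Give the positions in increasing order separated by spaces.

From /o/ at 8 rightward: 9 /u/ is itself a trigger — this domain ends here.
From /u/ at 9 rightward: 10 /u/ is itself a trigger — this domain ends here.
From /u/ at 10 rightward: 11 /a/ → [+round]; 12 /a/ → [+round]; bound reached.
Targets with no active source: positions 1 2 3 4 5 6 7 stay [-round].

8 9 10 11 12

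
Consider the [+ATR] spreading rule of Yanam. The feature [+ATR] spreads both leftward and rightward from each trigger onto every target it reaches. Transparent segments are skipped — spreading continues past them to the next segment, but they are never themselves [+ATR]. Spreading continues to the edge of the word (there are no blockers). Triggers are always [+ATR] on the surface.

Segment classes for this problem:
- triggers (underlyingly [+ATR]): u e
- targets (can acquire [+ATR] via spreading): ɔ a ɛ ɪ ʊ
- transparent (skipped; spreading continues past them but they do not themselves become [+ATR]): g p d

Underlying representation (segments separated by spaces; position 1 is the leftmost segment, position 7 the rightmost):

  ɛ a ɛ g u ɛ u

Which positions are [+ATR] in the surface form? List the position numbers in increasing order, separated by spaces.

From /u/ at 5 rightward: 6 /ɛ/ → [+ATR]; 7 /u/ is itself a trigger — this domain ends here.
From /u/ at 5 leftward: 4 /g/ transparent; 3 /ɛ/ → [+ATR]; 2 /a/ → [+ATR]; 1 /ɛ/ → [+ATR]; word edge.
From /u/ at 7 rightward: word edge.
From /u/ at 7 leftward: 6 /ɛ/ → [+ATR]; 5 /u/ is itself a trigger — this domain ends here.

1 2 3 5 6 7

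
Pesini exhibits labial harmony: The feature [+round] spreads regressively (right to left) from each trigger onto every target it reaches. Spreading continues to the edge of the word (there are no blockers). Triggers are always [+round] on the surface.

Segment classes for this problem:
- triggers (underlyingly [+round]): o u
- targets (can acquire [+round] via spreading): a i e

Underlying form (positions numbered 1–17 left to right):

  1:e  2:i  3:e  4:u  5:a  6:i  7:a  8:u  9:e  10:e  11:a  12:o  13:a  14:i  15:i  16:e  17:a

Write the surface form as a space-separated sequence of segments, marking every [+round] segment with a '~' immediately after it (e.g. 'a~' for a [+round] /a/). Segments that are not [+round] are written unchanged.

e~ i~ e~ u~ a~ i~ a~ u~ e~ e~ a~ o~ a i i e a

From /u/ at 4 leftward: 3 /e/ → [+round]; 2 /i/ → [+round]; 1 /e/ → [+round]; word edge.
From /u/ at 8 leftward: 7 /a/ → [+round]; 6 /i/ → [+round]; 5 /a/ → [+round]; 4 /u/ is itself a trigger — this domain ends here.
From /o/ at 12 leftward: 11 /a/ → [+round]; 10 /e/ → [+round]; 9 /e/ → [+round]; 8 /u/ is itself a trigger — this domain ends here.
Targets with no active source: positions 13 14 15 16 17 stay [-round].
[+round] positions on the surface: 1 2 3 4 5 6 7 8 9 10 11 12.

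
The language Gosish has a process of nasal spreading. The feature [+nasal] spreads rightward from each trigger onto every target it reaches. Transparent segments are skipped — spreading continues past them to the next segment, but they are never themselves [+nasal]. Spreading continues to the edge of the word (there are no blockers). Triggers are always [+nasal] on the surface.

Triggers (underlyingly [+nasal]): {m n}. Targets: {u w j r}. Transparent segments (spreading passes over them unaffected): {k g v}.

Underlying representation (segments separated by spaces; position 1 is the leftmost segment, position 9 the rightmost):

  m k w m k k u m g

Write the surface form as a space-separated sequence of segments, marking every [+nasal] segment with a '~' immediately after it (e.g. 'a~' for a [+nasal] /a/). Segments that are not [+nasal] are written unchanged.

From /m/ at 1 rightward: 2 /k/ transparent; 3 /w/ → [+nasal]; 4 /m/ is itself a trigger — this domain ends here.
From /m/ at 4 rightward: 5 /k/ transparent; 6 /k/ transparent; 7 /u/ → [+nasal]; 8 /m/ is itself a trigger — this domain ends here.
From /m/ at 8 rightward: 9 /g/ transparent; word edge.
[+nasal] positions on the surface: 1 3 4 7 8.

m~ k w~ m~ k k u~ m~ g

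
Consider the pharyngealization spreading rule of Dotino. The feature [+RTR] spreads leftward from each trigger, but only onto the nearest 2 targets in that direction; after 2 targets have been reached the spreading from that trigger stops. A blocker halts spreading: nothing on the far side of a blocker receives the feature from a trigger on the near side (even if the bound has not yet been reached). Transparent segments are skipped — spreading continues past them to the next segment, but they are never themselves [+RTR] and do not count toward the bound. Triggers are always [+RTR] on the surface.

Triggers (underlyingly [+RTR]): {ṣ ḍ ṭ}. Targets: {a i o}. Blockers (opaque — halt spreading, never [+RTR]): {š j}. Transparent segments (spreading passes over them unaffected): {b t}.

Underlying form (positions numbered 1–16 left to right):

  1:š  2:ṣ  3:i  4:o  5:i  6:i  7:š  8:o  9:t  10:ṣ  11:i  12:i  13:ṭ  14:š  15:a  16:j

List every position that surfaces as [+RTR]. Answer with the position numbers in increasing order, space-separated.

2 8 10 11 12 13

From /ṣ/ at 2 leftward: 1 /š/ blocks.
From /ṣ/ at 10 leftward: 9 /t/ transparent; 8 /o/ → [+RTR]; 7 /š/ blocks.
From /ṭ/ at 13 leftward: 12 /i/ → [+RTR]; 11 /i/ → [+RTR]; bound reached.
Targets with no active source: positions 3 4 5 6 15 stay [-emphatic].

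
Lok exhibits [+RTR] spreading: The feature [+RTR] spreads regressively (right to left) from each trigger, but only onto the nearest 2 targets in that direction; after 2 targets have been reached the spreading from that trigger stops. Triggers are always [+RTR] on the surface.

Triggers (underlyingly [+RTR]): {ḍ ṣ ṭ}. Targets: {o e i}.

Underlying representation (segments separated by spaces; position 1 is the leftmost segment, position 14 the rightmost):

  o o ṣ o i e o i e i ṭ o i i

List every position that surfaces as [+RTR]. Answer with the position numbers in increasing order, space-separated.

1 2 3 9 10 11

From /ṣ/ at 3 leftward: 2 /o/ → [+RTR]; 1 /o/ → [+RTR]; bound reached.
From /ṭ/ at 11 leftward: 10 /i/ → [+RTR]; 9 /e/ → [+RTR]; bound reached.
Targets with no active source: positions 4 5 6 7 8 12 13 14 stay [-emphatic].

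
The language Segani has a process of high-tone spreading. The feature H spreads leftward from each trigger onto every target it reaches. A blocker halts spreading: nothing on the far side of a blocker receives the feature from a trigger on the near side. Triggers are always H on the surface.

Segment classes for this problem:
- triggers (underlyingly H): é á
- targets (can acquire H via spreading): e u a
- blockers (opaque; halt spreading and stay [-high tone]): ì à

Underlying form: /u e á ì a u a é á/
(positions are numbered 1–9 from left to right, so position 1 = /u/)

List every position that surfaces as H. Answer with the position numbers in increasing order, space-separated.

1 2 3 5 6 7 8 9

From /á/ at 3 leftward: 2 /e/ → H; 1 /u/ → H; word edge.
From /é/ at 8 leftward: 7 /a/ → H; 6 /u/ → H; 5 /a/ → H; 4 /ì/ blocks.
From /á/ at 9 leftward: 8 /é/ is itself a trigger — this domain ends here.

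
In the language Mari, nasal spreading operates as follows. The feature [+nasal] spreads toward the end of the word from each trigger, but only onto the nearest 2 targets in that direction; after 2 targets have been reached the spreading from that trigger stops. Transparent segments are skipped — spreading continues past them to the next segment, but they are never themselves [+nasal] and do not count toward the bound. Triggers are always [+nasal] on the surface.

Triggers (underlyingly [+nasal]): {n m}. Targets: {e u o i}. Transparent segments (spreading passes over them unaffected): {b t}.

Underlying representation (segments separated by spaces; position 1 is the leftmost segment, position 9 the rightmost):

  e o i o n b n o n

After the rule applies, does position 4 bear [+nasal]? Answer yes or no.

From /n/ at 5 rightward: 6 /b/ transparent; 7 /n/ is itself a trigger — this domain ends here.
From /n/ at 7 rightward: 8 /o/ → [+nasal]; 9 /n/ is itself a trigger — this domain ends here.
From /n/ at 9 rightward: word edge.
Targets with no active source: positions 1 2 3 4 stay [-nasal].
[+nasal] positions on the surface: 5 7 8 9.

no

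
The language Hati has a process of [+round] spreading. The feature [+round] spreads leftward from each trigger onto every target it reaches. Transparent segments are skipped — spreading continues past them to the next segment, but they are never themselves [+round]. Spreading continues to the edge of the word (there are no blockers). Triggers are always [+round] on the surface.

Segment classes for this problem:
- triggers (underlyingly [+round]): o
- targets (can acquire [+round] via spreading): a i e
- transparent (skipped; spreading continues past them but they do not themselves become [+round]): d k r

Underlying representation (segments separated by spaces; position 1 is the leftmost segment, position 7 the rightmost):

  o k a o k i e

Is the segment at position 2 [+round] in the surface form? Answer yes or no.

no

From /o/ at 1 leftward: word edge.
From /o/ at 4 leftward: 3 /a/ → [+round]; 2 /k/ transparent; 1 /o/ is itself a trigger — this domain ends here.
Targets with no active source: positions 6 7 stay [-round].
[+round] positions on the surface: 1 3 4.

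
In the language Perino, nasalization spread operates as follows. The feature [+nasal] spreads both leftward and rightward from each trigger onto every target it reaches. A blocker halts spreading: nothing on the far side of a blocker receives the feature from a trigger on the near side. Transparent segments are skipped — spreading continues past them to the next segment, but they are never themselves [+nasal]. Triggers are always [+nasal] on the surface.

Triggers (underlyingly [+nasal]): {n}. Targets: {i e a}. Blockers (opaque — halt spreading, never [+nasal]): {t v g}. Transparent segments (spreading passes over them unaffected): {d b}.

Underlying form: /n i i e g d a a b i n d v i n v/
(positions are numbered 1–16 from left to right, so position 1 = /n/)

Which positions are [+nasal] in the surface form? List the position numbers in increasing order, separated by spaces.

From /n/ at 1 rightward: 2 /i/ → [+nasal]; 3 /i/ → [+nasal]; 4 /e/ → [+nasal]; 5 /g/ blocks.
From /n/ at 1 leftward: word edge.
From /n/ at 11 rightward: 12 /d/ transparent; 13 /v/ blocks.
From /n/ at 11 leftward: 10 /i/ → [+nasal]; 9 /b/ transparent; 8 /a/ → [+nasal]; 7 /a/ → [+nasal]; 6 /d/ transparent; 5 /g/ blocks.
From /n/ at 15 rightward: 16 /v/ blocks.
From /n/ at 15 leftward: 14 /i/ → [+nasal]; 13 /v/ blocks.

1 2 3 4 7 8 10 11 14 15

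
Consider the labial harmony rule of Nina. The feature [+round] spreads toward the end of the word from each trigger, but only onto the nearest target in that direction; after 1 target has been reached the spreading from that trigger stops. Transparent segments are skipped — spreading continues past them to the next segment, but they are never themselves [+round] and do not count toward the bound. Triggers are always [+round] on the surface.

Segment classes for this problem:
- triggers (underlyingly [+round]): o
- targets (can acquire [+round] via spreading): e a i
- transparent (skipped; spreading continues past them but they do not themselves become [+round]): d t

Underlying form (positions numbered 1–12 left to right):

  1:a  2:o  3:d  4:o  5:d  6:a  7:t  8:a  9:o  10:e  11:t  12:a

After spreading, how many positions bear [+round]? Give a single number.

5

From /o/ at 2 rightward: 3 /d/ transparent; 4 /o/ is itself a trigger — this domain ends here.
From /o/ at 4 rightward: 5 /d/ transparent; 6 /a/ → [+round]; bound reached.
From /o/ at 9 rightward: 10 /e/ → [+round]; bound reached.
Targets with no active source: positions 1 8 12 stay [-round].
[+round] positions on the surface: 2 4 6 9 10.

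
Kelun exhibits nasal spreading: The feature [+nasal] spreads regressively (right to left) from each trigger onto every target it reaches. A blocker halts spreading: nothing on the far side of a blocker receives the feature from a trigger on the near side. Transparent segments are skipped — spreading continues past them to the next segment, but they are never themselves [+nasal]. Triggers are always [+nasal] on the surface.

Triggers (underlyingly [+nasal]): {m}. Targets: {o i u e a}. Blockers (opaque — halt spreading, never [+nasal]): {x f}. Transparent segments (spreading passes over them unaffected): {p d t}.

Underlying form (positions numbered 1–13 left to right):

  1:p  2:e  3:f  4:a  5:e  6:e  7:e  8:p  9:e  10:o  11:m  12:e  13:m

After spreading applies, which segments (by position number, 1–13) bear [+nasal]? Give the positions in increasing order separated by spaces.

4 5 6 7 9 10 11 12 13

From /m/ at 11 leftward: 10 /o/ → [+nasal]; 9 /e/ → [+nasal]; 8 /p/ transparent; 7 /e/ → [+nasal]; 6 /e/ → [+nasal]; 5 /e/ → [+nasal]; 4 /a/ → [+nasal]; 3 /f/ blocks.
From /m/ at 13 leftward: 12 /e/ → [+nasal]; 11 /m/ is itself a trigger — this domain ends here.
Target with no active source: position 2 stays [-nasal].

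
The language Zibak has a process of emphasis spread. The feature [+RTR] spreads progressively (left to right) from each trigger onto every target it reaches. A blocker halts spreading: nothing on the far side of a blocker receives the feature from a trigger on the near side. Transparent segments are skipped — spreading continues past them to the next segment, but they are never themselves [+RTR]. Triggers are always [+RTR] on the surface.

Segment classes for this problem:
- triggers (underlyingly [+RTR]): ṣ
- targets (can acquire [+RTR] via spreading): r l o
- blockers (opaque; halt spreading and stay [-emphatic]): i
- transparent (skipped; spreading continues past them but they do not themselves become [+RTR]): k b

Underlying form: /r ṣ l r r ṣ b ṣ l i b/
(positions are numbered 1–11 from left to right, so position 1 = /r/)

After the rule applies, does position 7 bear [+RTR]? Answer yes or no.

no

From /ṣ/ at 2 rightward: 3 /l/ → [+RTR]; 4 /r/ → [+RTR]; 5 /r/ → [+RTR]; 6 /ṣ/ is itself a trigger — this domain ends here.
From /ṣ/ at 6 rightward: 7 /b/ transparent; 8 /ṣ/ is itself a trigger — this domain ends here.
From /ṣ/ at 8 rightward: 9 /l/ → [+RTR]; 10 /i/ blocks.
Target with no active source: position 1 stays [-emphatic].
[+RTR] positions on the surface: 2 3 4 5 6 8 9.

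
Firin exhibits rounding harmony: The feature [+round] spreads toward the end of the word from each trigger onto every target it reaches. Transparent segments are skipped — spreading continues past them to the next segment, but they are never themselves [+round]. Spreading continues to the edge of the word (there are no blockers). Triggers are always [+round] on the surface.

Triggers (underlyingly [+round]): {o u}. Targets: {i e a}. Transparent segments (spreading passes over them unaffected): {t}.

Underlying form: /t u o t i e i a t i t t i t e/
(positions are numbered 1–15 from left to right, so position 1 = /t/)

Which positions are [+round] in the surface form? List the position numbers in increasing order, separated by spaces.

2 3 5 6 7 8 10 13 15

From /u/ at 2 rightward: 3 /o/ is itself a trigger — this domain ends here.
From /o/ at 3 rightward: 4 /t/ transparent; 5 /i/ → [+round]; 6 /e/ → [+round]; 7 /i/ → [+round]; 8 /a/ → [+round]; 9 /t/ transparent; 10 /i/ → [+round]; 11 /t/ transparent; 12 /t/ transparent; 13 /i/ → [+round]; 14 /t/ transparent; 15 /e/ → [+round]; word edge.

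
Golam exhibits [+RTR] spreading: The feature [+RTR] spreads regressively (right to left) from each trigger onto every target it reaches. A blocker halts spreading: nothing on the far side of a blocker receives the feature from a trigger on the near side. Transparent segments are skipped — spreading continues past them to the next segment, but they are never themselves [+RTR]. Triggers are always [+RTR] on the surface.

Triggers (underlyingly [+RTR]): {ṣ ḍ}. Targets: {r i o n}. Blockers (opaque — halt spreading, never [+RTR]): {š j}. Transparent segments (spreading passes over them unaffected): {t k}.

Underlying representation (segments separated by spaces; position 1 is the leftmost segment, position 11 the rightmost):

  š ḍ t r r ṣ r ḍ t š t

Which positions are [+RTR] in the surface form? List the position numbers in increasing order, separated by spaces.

From /ḍ/ at 2 leftward: 1 /š/ blocks.
From /ṣ/ at 6 leftward: 5 /r/ → [+RTR]; 4 /r/ → [+RTR]; 3 /t/ transparent; 2 /ḍ/ is itself a trigger — this domain ends here.
From /ḍ/ at 8 leftward: 7 /r/ → [+RTR]; 6 /ṣ/ is itself a trigger — this domain ends here.

2 4 5 6 7 8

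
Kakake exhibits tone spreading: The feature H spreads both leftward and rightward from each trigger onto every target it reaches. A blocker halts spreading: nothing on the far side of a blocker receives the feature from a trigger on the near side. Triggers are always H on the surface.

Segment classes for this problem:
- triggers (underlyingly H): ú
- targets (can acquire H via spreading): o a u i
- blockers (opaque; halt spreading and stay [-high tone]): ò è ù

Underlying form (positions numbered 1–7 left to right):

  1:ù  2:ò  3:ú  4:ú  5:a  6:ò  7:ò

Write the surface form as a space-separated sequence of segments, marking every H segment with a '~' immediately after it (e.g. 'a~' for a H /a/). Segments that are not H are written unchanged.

ù ò ú~ ú~ a~ ò ò

From /ú/ at 3 rightward: 4 /ú/ is itself a trigger — this domain ends here.
From /ú/ at 3 leftward: 2 /ò/ blocks.
From /ú/ at 4 rightward: 5 /a/ → H; 6 /ò/ blocks.
From /ú/ at 4 leftward: 3 /ú/ is itself a trigger — this domain ends here.
H positions on the surface: 3 4 5.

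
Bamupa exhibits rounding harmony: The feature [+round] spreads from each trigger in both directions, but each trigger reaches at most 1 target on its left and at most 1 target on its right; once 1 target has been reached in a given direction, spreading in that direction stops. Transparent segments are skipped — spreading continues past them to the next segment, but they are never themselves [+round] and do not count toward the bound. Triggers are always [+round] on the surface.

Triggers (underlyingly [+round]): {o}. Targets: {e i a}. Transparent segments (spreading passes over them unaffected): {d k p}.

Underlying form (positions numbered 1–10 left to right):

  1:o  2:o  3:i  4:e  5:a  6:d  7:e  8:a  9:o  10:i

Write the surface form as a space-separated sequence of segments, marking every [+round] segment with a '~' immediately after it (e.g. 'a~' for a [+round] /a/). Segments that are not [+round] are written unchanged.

From /o/ at 1 rightward: 2 /o/ is itself a trigger — this domain ends here.
From /o/ at 1 leftward: word edge.
From /o/ at 2 rightward: 3 /i/ → [+round]; bound reached.
From /o/ at 2 leftward: 1 /o/ is itself a trigger — this domain ends here.
From /o/ at 9 rightward: 10 /i/ → [+round]; bound reached.
From /o/ at 9 leftward: 8 /a/ → [+round]; bound reached.
Targets with no active source: positions 4 5 7 stay [-round].
[+round] positions on the surface: 1 2 3 8 9 10.

o~ o~ i~ e a d e a~ o~ i~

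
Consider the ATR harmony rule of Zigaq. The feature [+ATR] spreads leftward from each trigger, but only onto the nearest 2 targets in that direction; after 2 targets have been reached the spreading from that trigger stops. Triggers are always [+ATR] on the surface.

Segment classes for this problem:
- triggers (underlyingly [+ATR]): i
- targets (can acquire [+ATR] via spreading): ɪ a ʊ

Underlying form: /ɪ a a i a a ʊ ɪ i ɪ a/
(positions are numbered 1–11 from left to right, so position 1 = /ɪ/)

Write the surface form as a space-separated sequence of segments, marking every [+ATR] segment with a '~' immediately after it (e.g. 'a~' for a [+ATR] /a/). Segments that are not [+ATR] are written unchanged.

From /i/ at 4 leftward: 3 /a/ → [+ATR]; 2 /a/ → [+ATR]; bound reached.
From /i/ at 9 leftward: 8 /ɪ/ → [+ATR]; 7 /ʊ/ → [+ATR]; bound reached.
Targets with no active source: positions 1 5 6 10 11 stay [-ATR].
[+ATR] positions on the surface: 2 3 4 7 8 9.

ɪ a~ a~ i~ a a ʊ~ ɪ~ i~ ɪ a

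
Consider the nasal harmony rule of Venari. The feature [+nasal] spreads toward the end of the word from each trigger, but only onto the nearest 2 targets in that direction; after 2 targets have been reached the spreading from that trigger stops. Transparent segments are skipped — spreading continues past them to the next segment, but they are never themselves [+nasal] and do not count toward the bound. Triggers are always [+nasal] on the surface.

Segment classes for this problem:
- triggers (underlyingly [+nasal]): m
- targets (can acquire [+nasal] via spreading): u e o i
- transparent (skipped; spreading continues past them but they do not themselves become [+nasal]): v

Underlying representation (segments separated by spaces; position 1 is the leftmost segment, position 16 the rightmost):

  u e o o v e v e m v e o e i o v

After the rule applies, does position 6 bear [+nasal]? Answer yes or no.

From /m/ at 9 rightward: 10 /v/ transparent; 11 /e/ → [+nasal]; 12 /o/ → [+nasal]; bound reached.
Targets with no active source: positions 1 2 3 4 6 8 13 14 15 stay [-nasal].
[+nasal] positions on the surface: 9 11 12.

no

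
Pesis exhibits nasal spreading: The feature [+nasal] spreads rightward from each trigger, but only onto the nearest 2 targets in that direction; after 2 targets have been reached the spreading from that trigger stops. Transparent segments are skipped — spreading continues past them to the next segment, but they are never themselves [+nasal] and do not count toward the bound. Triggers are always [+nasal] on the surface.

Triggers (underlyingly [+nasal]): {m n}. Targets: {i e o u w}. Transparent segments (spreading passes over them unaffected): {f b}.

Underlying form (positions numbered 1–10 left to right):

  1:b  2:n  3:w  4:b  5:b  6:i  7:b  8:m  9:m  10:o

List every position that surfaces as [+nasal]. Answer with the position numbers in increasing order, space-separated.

From /n/ at 2 rightward: 3 /w/ → [+nasal]; 4 /b/ transparent; 5 /b/ transparent; 6 /i/ → [+nasal]; bound reached.
From /m/ at 8 rightward: 9 /m/ is itself a trigger — this domain ends here.
From /m/ at 9 rightward: 10 /o/ → [+nasal]; word edge.

2 3 6 8 9 10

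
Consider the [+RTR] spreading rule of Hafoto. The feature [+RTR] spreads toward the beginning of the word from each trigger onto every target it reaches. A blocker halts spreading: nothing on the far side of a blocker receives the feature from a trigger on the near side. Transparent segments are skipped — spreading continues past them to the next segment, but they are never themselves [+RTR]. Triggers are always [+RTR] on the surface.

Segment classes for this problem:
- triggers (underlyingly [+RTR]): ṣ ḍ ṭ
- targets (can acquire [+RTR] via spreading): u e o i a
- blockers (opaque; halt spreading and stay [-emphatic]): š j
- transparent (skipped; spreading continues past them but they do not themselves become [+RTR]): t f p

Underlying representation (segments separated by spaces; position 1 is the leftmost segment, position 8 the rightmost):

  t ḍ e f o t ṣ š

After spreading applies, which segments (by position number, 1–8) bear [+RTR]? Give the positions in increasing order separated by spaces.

From /ḍ/ at 2 leftward: 1 /t/ transparent; word edge.
From /ṣ/ at 7 leftward: 6 /t/ transparent; 5 /o/ → [+RTR]; 4 /f/ transparent; 3 /e/ → [+RTR]; 2 /ḍ/ is itself a trigger — this domain ends here.

2 3 5 7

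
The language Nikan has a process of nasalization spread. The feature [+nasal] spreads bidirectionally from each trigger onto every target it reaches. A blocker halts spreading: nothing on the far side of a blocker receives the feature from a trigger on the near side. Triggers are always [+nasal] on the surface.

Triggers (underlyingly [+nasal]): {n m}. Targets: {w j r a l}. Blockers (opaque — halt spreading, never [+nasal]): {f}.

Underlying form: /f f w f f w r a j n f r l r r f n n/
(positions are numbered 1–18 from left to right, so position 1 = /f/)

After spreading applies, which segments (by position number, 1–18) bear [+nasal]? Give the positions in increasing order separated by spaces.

From /n/ at 10 rightward: 11 /f/ blocks.
From /n/ at 10 leftward: 9 /j/ → [+nasal]; 8 /a/ → [+nasal]; 7 /r/ → [+nasal]; 6 /w/ → [+nasal]; 5 /f/ blocks.
From /n/ at 17 rightward: 18 /n/ is itself a trigger — this domain ends here.
From /n/ at 17 leftward: 16 /f/ blocks.
From /n/ at 18 rightward: word edge.
From /n/ at 18 leftward: 17 /n/ is itself a trigger — this domain ends here.
Targets with no active source: positions 3 12 13 14 15 stay [-nasal].

6 7 8 9 10 17 18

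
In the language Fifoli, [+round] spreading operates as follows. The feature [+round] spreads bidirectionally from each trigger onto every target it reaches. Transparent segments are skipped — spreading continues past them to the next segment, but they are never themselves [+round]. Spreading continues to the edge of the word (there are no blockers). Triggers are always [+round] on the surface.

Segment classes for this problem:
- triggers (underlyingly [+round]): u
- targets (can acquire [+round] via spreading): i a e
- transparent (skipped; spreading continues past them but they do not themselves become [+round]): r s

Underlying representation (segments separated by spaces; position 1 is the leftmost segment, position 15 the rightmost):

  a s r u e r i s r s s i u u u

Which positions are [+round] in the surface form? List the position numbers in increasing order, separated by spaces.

1 4 5 7 12 13 14 15

From /u/ at 4 rightward: 5 /e/ → [+round]; 6 /r/ transparent; 7 /i/ → [+round]; 8 /s/ transparent; 9 /r/ transparent; 10 /s/ transparent; 11 /s/ transparent; 12 /i/ → [+round]; 13 /u/ is itself a trigger — this domain ends here.
From /u/ at 4 leftward: 3 /r/ transparent; 2 /s/ transparent; 1 /a/ → [+round]; word edge.
From /u/ at 13 rightward: 14 /u/ is itself a trigger — this domain ends here.
From /u/ at 13 leftward: 12 /i/ → [+round]; 11 /s/ transparent; 10 /s/ transparent; 9 /r/ transparent; 8 /s/ transparent; 7 /i/ → [+round]; 6 /r/ transparent; 5 /e/ → [+round]; 4 /u/ is itself a trigger — this domain ends here.
From /u/ at 14 rightward: 15 /u/ is itself a trigger — this domain ends here.
From /u/ at 14 leftward: 13 /u/ is itself a trigger — this domain ends here.
From /u/ at 15 rightward: word edge.
From /u/ at 15 leftward: 14 /u/ is itself a trigger — this domain ends here.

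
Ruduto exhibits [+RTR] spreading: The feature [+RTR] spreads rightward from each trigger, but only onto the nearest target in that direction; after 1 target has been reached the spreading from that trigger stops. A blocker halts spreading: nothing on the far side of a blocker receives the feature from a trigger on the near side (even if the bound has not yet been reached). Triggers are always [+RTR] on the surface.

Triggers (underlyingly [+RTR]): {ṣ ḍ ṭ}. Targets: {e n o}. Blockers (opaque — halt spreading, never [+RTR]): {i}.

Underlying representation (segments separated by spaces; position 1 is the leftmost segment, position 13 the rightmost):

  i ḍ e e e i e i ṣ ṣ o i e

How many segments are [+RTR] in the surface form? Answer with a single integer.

From /ḍ/ at 2 rightward: 3 /e/ → [+RTR]; bound reached.
From /ṣ/ at 9 rightward: 10 /ṣ/ is itself a trigger — this domain ends here.
From /ṣ/ at 10 rightward: 11 /o/ → [+RTR]; bound reached.
Targets with no active source: positions 4 5 7 13 stay [-emphatic].
[+RTR] positions on the surface: 2 3 9 10 11.

5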